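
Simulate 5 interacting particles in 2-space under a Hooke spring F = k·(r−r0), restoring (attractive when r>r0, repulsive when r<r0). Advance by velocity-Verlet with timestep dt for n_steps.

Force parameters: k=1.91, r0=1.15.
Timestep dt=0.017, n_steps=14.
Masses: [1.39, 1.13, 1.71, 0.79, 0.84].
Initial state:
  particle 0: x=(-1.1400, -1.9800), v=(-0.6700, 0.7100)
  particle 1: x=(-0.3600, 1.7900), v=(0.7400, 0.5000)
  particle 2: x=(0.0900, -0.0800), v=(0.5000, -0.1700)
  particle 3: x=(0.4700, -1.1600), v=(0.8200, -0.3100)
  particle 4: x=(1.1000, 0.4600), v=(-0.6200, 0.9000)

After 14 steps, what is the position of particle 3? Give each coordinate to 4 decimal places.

step 0: x0=(-1.1400, -1.9800) x1=(-0.3600, 1.7900) x2=(0.0900, -0.0800) x3=(0.4700, -1.1600) x4=(1.1000, 0.4600)
step 1: x0=(-1.1508, -1.9668) x1=(-0.3472, 1.7971) x2=(0.0984, -0.0829) x3=(0.4836, -1.1645) x4=(1.0887, 0.4748)
step 2: x0=(-1.1602, -1.9515) x1=(-0.3341, 1.8013) x2=(0.1065, -0.0859) x3=(0.4966, -1.1676) x4=(1.0759, 0.4885)
step 3: x0=(-1.1684, -1.9340) x1=(-0.3207, 1.8028) x2=(0.1143, -0.0889) x3=(0.5090, -1.1692) x4=(1.0617, 0.5012)
step 4: x0=(-1.1752, -1.9144) x1=(-0.3069, 1.8014) x2=(0.1219, -0.0920) x3=(0.5206, -1.1692) x4=(1.0461, 0.5128)
step 5: x0=(-1.1808, -1.8927) x1=(-0.2928, 1.7972) x2=(0.1292, -0.0951) x3=(0.5316, -1.1678) x4=(1.0291, 0.5233)
step 6: x0=(-1.1850, -1.8688) x1=(-0.2785, 1.7902) x2=(0.1362, -0.0983) x3=(0.5419, -1.1648) x4=(1.0107, 0.5327)
step 7: x0=(-1.1879, -1.8429) x1=(-0.2639, 1.7805) x2=(0.1430, -0.1015) x3=(0.5515, -1.1603) x4=(0.9910, 0.5410)
step 8: x0=(-1.1894, -1.8150) x1=(-0.2490, 1.7681) x2=(0.1495, -0.1047) x3=(0.5603, -1.1544) x4=(0.9701, 0.5483)
step 9: x0=(-1.1896, -1.7850) x1=(-0.2340, 1.7531) x2=(0.1557, -0.1080) x3=(0.5685, -1.1469) x4=(0.9479, 0.5545)
step 10: x0=(-1.1886, -1.7531) x1=(-0.2188, 1.7354) x2=(0.1616, -0.1112) x3=(0.5759, -1.1380) x4=(0.9246, 0.5596)
step 11: x0=(-1.1862, -1.7193) x1=(-0.2034, 1.7152) x2=(0.1672, -0.1146) x3=(0.5826, -1.1276) x4=(0.9001, 0.5637)
step 12: x0=(-1.1825, -1.6836) x1=(-0.1879, 1.6925) x2=(0.1725, -0.1179) x3=(0.5886, -1.1159) x4=(0.8746, 0.5668)
step 13: x0=(-1.1775, -1.6461) x1=(-0.1723, 1.6674) x2=(0.1776, -0.1213) x3=(0.5939, -1.1027) x4=(0.8481, 0.5688)
step 14: x0=(-1.1712, -1.6068) x1=(-0.1566, 1.6399) x2=(0.1823, -0.1247) x3=(0.5984, -1.0883) x4=(0.8207, 0.5698)

(0.5984, -1.0883)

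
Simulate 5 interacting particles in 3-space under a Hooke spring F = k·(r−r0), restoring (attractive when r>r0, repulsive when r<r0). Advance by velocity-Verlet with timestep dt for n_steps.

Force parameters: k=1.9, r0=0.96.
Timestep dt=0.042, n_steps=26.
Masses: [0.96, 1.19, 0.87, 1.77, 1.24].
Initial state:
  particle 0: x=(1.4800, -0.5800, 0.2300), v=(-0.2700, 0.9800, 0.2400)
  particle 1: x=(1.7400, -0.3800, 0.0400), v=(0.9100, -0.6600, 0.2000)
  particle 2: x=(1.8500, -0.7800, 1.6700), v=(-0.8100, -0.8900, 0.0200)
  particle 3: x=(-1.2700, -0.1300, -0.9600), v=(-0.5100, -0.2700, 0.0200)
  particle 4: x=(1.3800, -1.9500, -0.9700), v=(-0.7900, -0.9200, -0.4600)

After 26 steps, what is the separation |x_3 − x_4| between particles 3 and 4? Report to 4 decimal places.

step 0: x0=(1.4800, -0.5800, 0.2300) x1=(1.7400, -0.3800, 0.0400) x2=(1.8500, -0.7800, 1.6700) x3=(-1.2700, -0.1300, -0.9600) x4=(1.3800, -1.9500, -0.9700)
step 1: x0=(1.4648, -0.5401, 0.2391) x1=(1.7756, -0.4084, 0.0473) x2=(1.8104, -0.8175, 1.6612) x3=(-1.2836, -0.1435, -0.9558) x4=(1.3450, -1.9839, -0.9855)
step 2: x0=(1.4417, -0.5028, 0.2460) x1=(1.8059, -0.4384, 0.0523) x2=(1.7600, -0.8549, 1.6332) x3=(-1.2816, -0.1612, -0.9450) x4=(1.3067, -2.0082, -0.9930)
step 3: x0=(1.4107, -0.4680, 0.2504) x1=(1.8307, -0.4704, 0.0549) x2=(1.6990, -0.8922, 1.5865) x3=(-1.2642, -0.1833, -0.9277) x4=(1.2651, -2.0226, -0.9926)
step 4: x0=(1.3718, -0.4359, 0.2520) x1=(1.8496, -0.5045, 0.0552) x2=(1.6282, -0.9291, 1.5219) x3=(-1.2317, -0.2094, -0.9040) x4=(1.2206, -2.0273, -0.9843)
step 5: x0=(1.3256, -0.4065, 0.2506) x1=(1.8624, -0.5408, 0.0532) x2=(1.5481, -0.9654, 1.4403) x3=(-1.1846, -0.2397, -0.8743) x4=(1.1734, -2.0223, -0.9682)
step 6: x0=(1.2723, -0.3799, 0.2461) x1=(1.8688, -0.5793, 0.0489) x2=(1.4595, -1.0012, 1.3430) x3=(-1.1234, -0.2738, -0.8388) x4=(1.1236, -2.0079, -0.9446)
step 7: x0=(1.2127, -0.3563, 0.2382) x1=(1.8688, -0.6198, 0.0425) x2=(1.3633, -1.0361, 1.2316) x3=(-1.0492, -0.3117, -0.7980) x4=(1.0716, -1.9845, -0.9140)
step 8: x0=(1.1474, -0.3358, 0.2269) x1=(1.8622, -0.6621, 0.0340) x2=(1.2603, -1.0703, 1.1076) x3=(-0.9627, -0.3530, -0.7524) x4=(1.0175, -1.9527, -0.8770)
step 9: x0=(1.0771, -0.3184, 0.2123) x1=(1.8490, -0.7060, 0.0234) x2=(1.1515, -1.1037, 0.9728) x3=(-0.8650, -0.3975, -0.7024) x4=(0.9618, -1.9129, -0.8340)
step 10: x0=(1.0026, -0.3041, 0.1945) x1=(1.8295, -0.7512, 0.0110) x2=(1.0379, -1.1361, 0.8291) x3=(-0.7574, -0.4449, -0.6486) x4=(0.9046, -1.8660, -0.7858)
step 11: x0=(0.9249, -0.2930, 0.1738) x1=(1.8037, -0.7974, -0.0030) x2=(0.9205, -1.1677, 0.6782) x3=(-0.6412, -0.4948, -0.5917) x4=(0.8462, -1.8127, -0.7333)
step 12: x0=(0.8448, -0.2849, 0.1504) x1=(1.7720, -0.8442, -0.0185) x2=(0.8003, -1.1984, 0.5220) x3=(-0.5176, -0.5468, -0.5323) x4=(0.7869, -1.7539, -0.6772)
step 13: x0=(0.7632, -0.2796, 0.1248) x1=(1.7347, -0.8915, -0.0352) x2=(0.6783, -1.2281, 0.3622) x3=(-0.3882, -0.6007, -0.4710) x4=(0.7270, -1.6907, -0.6185)
step 14: x0=(0.6809, -0.2771, 0.0976) x1=(1.6920, -0.9388, -0.0529) x2=(0.5557, -1.2569, 0.2005) x3=(-0.2543, -0.6559, -0.4084) x4=(0.6668, -1.6239, -0.5579)
step 15: x0=(0.5990, -0.2771, 0.0691) x1=(1.6445, -0.9861, -0.0712) x2=(0.4333, -1.2847, 0.0385) x3=(-0.1175, -0.7121, -0.3453) x4=(0.6068, -1.5547, -0.4965)
step 16: x0=(0.5179, -0.2792, 0.0400) x1=(1.5924, -1.0332, -0.0900) x2=(0.3120, -1.3116, -0.1223) x3=(0.0209, -0.7686, -0.2820) x4=(0.5474, -1.4841, -0.4351)
step 17: x0=(0.4382, -0.2831, 0.0105) x1=(1.5362, -1.0798, -0.1091) x2=(0.1914, -1.3381, -0.2812) x3=(0.1600, -0.8249, -0.2188) x4=(0.4893, -1.4132, -0.3743)
step 18: x0=(0.3601, -0.2882, -0.0191) x1=(1.4762, -1.1259, -0.1285) x2=(0.0704, -1.3648, -0.4392) x3=(0.2993, -0.8807, -0.1556) x4=(0.4337, -1.3425, -0.3138)
step 19: x0=(0.2831, -0.2942, -0.0490) x1=(1.4130, -1.1714, -0.1482) x2=(-0.0512, -1.3916, -0.5979) x3=(0.4390, -0.9358, -0.0919) x4=(0.3801, -1.2725, -0.2530)
step 20: x0=(0.2069, -0.3014, -0.0795) x1=(1.3467, -1.2163, -0.1682) x2=(-0.1717, -1.4176, -0.7566) x3=(0.5793, -0.9904, -0.0277) x4=(0.3273, -1.2034, -0.1922)
step 21: x0=(0.1314, -0.3100, -0.1107) x1=(1.2778, -1.2606, -0.1890) x2=(-0.2894, -1.4420, -0.9136) x3=(0.7200, -1.0447, 0.0369) x4=(0.2739, -1.1353, -0.1318)
step 22: x0=(0.0568, -0.3208, -0.1430) x1=(1.2064, -1.3046, -0.2109) x2=(-0.4024, -1.4640, -1.0670) x3=(0.8603, -1.0989, 0.1014) x4=(0.2194, -1.0678, -0.0719)
step 23: x0=(-0.0167, -0.3341, -0.1766) x1=(1.1324, -1.3482, -0.2346) x2=(-0.5090, -1.4831, -1.2146) x3=(0.9993, -1.1528, 0.1655) x4=(0.1641, -1.0011, -0.0128)
step 24: x0=(-0.0886, -0.3504, -0.2115) x1=(1.0550, -1.3914, -0.2608) x2=(-0.6078, -1.4988, -1.3542) x3=(1.1361, -1.2063, 0.2289) x4=(0.1083, -0.9355, 0.0452)
step 25: x0=(-0.1584, -0.3701, -0.2481) x1=(0.9734, -1.4339, -0.2895) x2=(-0.6971, -1.5107, -1.4838) x3=(1.2700, -1.2591, 0.2909) x4=(0.0525, -0.8714, 0.1018)
step 26: x0=(-0.2257, -0.3935, -0.2864) x1=(0.8873, -1.4754, -0.3205) x2=(-0.7759, -1.5187, -1.6014) x3=(1.3999, -1.3112, 0.3506) x4=(-0.0027, -0.8094, 0.1568)

1.5022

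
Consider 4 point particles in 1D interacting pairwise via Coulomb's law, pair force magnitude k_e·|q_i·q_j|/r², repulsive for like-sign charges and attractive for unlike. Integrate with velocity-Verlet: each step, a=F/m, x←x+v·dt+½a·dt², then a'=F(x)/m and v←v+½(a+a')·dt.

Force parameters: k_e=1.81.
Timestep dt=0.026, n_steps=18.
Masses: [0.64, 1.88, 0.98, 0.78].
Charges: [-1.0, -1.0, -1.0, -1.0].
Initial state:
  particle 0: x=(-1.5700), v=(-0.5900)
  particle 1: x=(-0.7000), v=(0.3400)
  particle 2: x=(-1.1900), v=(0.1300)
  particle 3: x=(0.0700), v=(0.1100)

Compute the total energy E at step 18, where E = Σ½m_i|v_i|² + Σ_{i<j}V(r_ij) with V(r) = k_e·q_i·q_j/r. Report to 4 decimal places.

15.6491

step 0: x0=(-1.5700) x1=(-0.7000) x2=(-1.1900) x3=(0.0700)
step 1: x0=(-1.5936) x1=(-0.6899) x2=(-1.1853) x3=(0.0750)
step 2: x0=(-1.6317) x1=(-0.6775) x2=(-1.1790) x3=(0.0842)
step 3: x0=(-1.6818) x1=(-0.6629) x2=(-1.1723) x3=(0.0976)
step 4: x0=(-1.7418) x1=(-0.6463) x2=(-1.1664) x3=(0.1152)
step 5: x0=(-1.8097) x1=(-0.6279) x2=(-1.1621) x3=(0.1369)
step 6: x0=(-1.8840) x1=(-0.6078) x2=(-1.1600) x3=(0.1626)
step 7: x0=(-1.9636) x1=(-0.5863) x2=(-1.1602) x3=(0.1923)
step 8: x0=(-2.0475) x1=(-0.5636) x2=(-1.1630) x3=(0.2257)
step 9: x0=(-2.1352) x1=(-0.5398) x2=(-1.1684) x3=(0.2628)
step 10: x0=(-2.2260) x1=(-0.5151) x2=(-1.1762) x3=(0.3034)
step 11: x0=(-2.3195) x1=(-0.4896) x2=(-1.1862) x3=(0.3472)
step 12: x0=(-2.4153) x1=(-0.4636) x2=(-1.1984) x3=(0.3942)
step 13: x0=(-2.5131) x1=(-0.4370) x2=(-1.2126) x3=(0.4441)
step 14: x0=(-2.6127) x1=(-0.4101) x2=(-1.2285) x3=(0.4968)
step 15: x0=(-2.7140) x1=(-0.3828) x2=(-1.2461) x3=(0.5521)
step 16: x0=(-2.8166) x1=(-0.3553) x2=(-1.2652) x3=(0.6098)
step 17: x0=(-2.9205) x1=(-0.3277) x2=(-1.2856) x3=(0.6698)
step 18: x0=(-3.0256) x1=(-0.2998) x2=(-1.3072) x3=(0.7319)
step 0 velocities: v0=(-0.5900) v1=(0.3400) v2=(0.1300) v3=(0.1100)
step 0: KE=0.2331, PE=15.4283, E=15.6614
step 18 velocities: v0=(-4.0608) v1=(1.0732) v2=(-0.8532) v3=(2.4260)
step 18: KE=9.0113, PE=6.6377, E=15.6491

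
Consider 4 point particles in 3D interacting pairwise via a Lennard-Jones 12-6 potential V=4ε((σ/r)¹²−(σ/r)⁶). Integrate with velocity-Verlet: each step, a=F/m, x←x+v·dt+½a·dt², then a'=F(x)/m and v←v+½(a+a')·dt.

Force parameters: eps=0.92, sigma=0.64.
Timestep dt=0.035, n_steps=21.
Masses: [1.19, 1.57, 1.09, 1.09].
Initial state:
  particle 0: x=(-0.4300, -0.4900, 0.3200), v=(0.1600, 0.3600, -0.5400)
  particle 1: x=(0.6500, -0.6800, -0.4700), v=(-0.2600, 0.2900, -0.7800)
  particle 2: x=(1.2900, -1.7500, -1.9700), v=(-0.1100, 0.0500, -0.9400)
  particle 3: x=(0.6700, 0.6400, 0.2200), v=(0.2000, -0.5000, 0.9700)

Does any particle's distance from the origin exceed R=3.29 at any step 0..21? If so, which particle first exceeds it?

yes, particle 2

step 0: x0=(-0.4300, -0.4900, 0.3200) x1=(0.6500, -0.6800, -0.4700) x2=(1.2900, -1.7500, -1.9700) x3=(0.6700, 0.6400, 0.2200)
step 1: x0=(-0.4243, -0.4774, 0.3010) x1=(0.6408, -0.6698, -0.4972) x2=(1.2861, -1.7482, -2.0029) x3=(0.6770, 0.6224, 0.2539)
step 2: x0=(-0.4184, -0.4648, 0.2820) x1=(0.6316, -0.6595, -0.5244) x2=(1.2823, -1.7465, -2.0358) x3=(0.6839, 0.6047, 0.2878)
step 3: x0=(-0.4123, -0.4521, 0.2628) x1=(0.6222, -0.6492, -0.5514) x2=(1.2784, -1.7447, -2.0686) x3=(0.6908, 0.5869, 0.3216)
step 4: x0=(-0.4060, -0.4394, 0.2435) x1=(0.6127, -0.6388, -0.5783) x2=(1.2746, -1.7429, -2.1015) x3=(0.6975, 0.5689, 0.3554)
step 5: x0=(-0.3994, -0.4267, 0.2240) x1=(0.6031, -0.6283, -0.6050) x2=(1.2707, -1.7411, -2.1343) x3=(0.7042, 0.5508, 0.3891)
step 6: x0=(-0.3926, -0.4140, 0.2045) x1=(0.5934, -0.6178, -0.6317) x2=(1.2668, -1.7393, -2.1672) x3=(0.7109, 0.5325, 0.4228)
step 7: x0=(-0.3855, -0.4012, 0.1847) x1=(0.5835, -0.6072, -0.6582) x2=(1.2629, -1.7375, -2.2000) x3=(0.7174, 0.5141, 0.4563)
step 8: x0=(-0.3782, -0.3884, 0.1649) x1=(0.5735, -0.5965, -0.6845) x2=(1.2590, -1.7357, -2.2328) x3=(0.7238, 0.4956, 0.4898)
step 9: x0=(-0.3706, -0.3756, 0.1449) x1=(0.5634, -0.5858, -0.7107) x2=(1.2551, -1.7339, -2.2656) x3=(0.7302, 0.4770, 0.5233)
step 10: x0=(-0.3628, -0.3627, 0.1248) x1=(0.5532, -0.5751, -0.7367) x2=(1.2513, -1.7321, -2.2984) x3=(0.7364, 0.4582, 0.5566)
step 11: x0=(-0.3546, -0.3498, 0.1045) x1=(0.5428, -0.5643, -0.7626) x2=(1.2474, -1.7303, -2.3312) x3=(0.7425, 0.4394, 0.5899)
step 12: x0=(-0.3461, -0.3369, 0.0841) x1=(0.5322, -0.5534, -0.7883) x2=(1.2434, -1.7284, -2.3640) x3=(0.7486, 0.4205, 0.6231)
step 13: x0=(-0.3374, -0.3240, 0.0635) x1=(0.5215, -0.5425, -0.8138) x2=(1.2395, -1.7266, -2.3968) x3=(0.7545, 0.4014, 0.6563)
step 14: x0=(-0.3283, -0.3111, 0.0427) x1=(0.5106, -0.5315, -0.8392) x2=(1.2356, -1.7247, -2.4295) x3=(0.7603, 0.3823, 0.6893)
step 15: x0=(-0.3189, -0.2982, 0.0218) x1=(0.4996, -0.5205, -0.8643) x2=(1.2317, -1.7229, -2.4623) x3=(0.7660, 0.3631, 0.7223)
step 16: x0=(-0.3092, -0.2853, 0.0006) x1=(0.4884, -0.5094, -0.8893) x2=(1.2278, -1.7210, -2.4951) x3=(0.7716, 0.3439, 0.7552)
step 17: x0=(-0.2991, -0.2724, -0.0208) x1=(0.4770, -0.4983, -0.9140) x2=(1.2239, -1.7192, -2.5278) x3=(0.7771, 0.3246, 0.7880)
step 18: x0=(-0.2887, -0.2596, -0.0424) x1=(0.4654, -0.4871, -0.9385) x2=(1.2200, -1.7173, -2.5605) x3=(0.7826, 0.3052, 0.8207)
step 19: x0=(-0.2780, -0.2468, -0.0643) x1=(0.4536, -0.4759, -0.9627) x2=(1.2160, -1.7154, -2.5933) x3=(0.7879, 0.2858, 0.8533)
step 20: x0=(-0.2669, -0.2341, -0.0865) x1=(0.4416, -0.4646, -0.9867) x2=(1.2121, -1.7135, -2.6260) x3=(0.7932, 0.2663, 0.8859)
step 21: x0=(-0.2555, -0.2214, -0.1091) x1=(0.4293, -0.4532, -1.0104) x2=(1.2082, -1.7117, -2.6587) x3=(0.7984, 0.2468, 0.9184)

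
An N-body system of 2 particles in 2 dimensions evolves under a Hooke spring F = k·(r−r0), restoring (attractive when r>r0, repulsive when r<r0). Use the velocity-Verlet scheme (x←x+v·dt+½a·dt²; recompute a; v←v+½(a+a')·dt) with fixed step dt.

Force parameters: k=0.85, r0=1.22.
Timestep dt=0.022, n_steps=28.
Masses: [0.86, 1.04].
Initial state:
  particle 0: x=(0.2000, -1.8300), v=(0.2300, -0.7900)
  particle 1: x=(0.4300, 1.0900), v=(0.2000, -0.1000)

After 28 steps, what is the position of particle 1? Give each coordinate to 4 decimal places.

(0.5334, 0.7578)

step 0: x0=(0.2000, -1.8300) x1=(0.4300, 1.0900)
step 1: x0=(0.2051, -1.8470) x1=(0.4344, 1.0875)
step 2: x0=(0.2102, -1.8631) x1=(0.4387, 1.0842)
step 3: x0=(0.2155, -1.8784) x1=(0.4430, 1.0803)
step 4: x0=(0.2208, -1.8929) x1=(0.4472, 1.0758)
step 5: x0=(0.2261, -1.9066) x1=(0.4513, 1.0705)
step 6: x0=(0.2315, -1.9194) x1=(0.4554, 1.0645)
step 7: x0=(0.2370, -1.9314) x1=(0.4595, 1.0578)
step 8: x0=(0.2425, -1.9425) x1=(0.4635, 1.0504)
step 9: x0=(0.2481, -1.9527) x1=(0.4675, 1.0423)
step 10: x0=(0.2538, -1.9622) x1=(0.4714, 1.0336)
step 11: x0=(0.2595, -1.9707) x1=(0.4752, 1.0241)
step 12: x0=(0.2653, -1.9784) x1=(0.4790, 1.0139)
step 13: x0=(0.2712, -1.9853) x1=(0.4828, 1.0030)
step 14: x0=(0.2771, -1.9913) x1=(0.4865, 0.9914)
step 15: x0=(0.2830, -1.9965) x1=(0.4901, 0.9791)
step 16: x0=(0.2891, -2.0008) x1=(0.4937, 0.9661)
step 17: x0=(0.2951, -2.0043) x1=(0.4973, 0.9524)
step 18: x0=(0.3013, -2.0070) x1=(0.5008, 0.9380)
step 19: x0=(0.3075, -2.0088) x1=(0.5042, 0.9230)
step 20: x0=(0.3137, -2.0098) x1=(0.5076, 0.9073)
step 21: x0=(0.3200, -2.0100) x1=(0.5110, 0.8909)
step 22: x0=(0.3264, -2.0094) x1=(0.5143, 0.8738)
step 23: x0=(0.3328, -2.0080) x1=(0.5176, 0.8561)
step 24: x0=(0.3393, -2.0058) x1=(0.5209, 0.8377)
step 25: x0=(0.3458, -2.0029) x1=(0.5241, 0.8186)
step 26: x0=(0.3523, -1.9991) x1=(0.5272, 0.7990)
step 27: x0=(0.3589, -1.9946) x1=(0.5303, 0.7787)
step 28: x0=(0.3656, -1.9894) x1=(0.5334, 0.7578)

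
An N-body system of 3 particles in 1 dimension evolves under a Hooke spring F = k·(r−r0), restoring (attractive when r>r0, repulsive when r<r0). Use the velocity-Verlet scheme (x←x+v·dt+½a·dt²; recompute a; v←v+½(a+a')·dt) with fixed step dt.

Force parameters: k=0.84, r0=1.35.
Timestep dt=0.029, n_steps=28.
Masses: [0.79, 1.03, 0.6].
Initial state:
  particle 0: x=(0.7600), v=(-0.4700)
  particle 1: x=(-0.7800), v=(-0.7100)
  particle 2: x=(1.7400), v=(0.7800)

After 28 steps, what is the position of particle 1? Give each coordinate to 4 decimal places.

(-0.9322)

step 0: x0=(0.7600) x1=(-0.7800) x2=(1.7400)
step 1: x0=(0.7461) x1=(-0.8001) x2=(1.7621)
step 2: x0=(0.7318) x1=(-0.8193) x2=(1.7833)
step 3: x0=(0.7170) x1=(-0.8374) x2=(1.8033)
step 4: x0=(0.7017) x1=(-0.8546) x2=(1.8220)
step 5: x0=(0.6861) x1=(-0.8707) x2=(1.8395)
step 6: x0=(0.6702) x1=(-0.8857) x2=(1.8556)
step 7: x0=(0.6539) x1=(-0.8996) x2=(1.8703)
step 8: x0=(0.6373) x1=(-0.9124) x2=(1.8835)
step 9: x0=(0.6204) x1=(-0.9241) x2=(1.8951)
step 10: x0=(0.6033) x1=(-0.9346) x2=(1.9050)
step 11: x0=(0.5859) x1=(-0.9440) x2=(1.9133)
step 12: x0=(0.5684) x1=(-0.9522) x2=(1.9198)
step 13: x0=(0.5508) x1=(-0.9593) x2=(1.9245)
step 14: x0=(0.5330) x1=(-0.9652) x2=(1.9273)
step 15: x0=(0.5151) x1=(-0.9699) x2=(1.9283)
step 16: x0=(0.4972) x1=(-0.9735) x2=(1.9274)
step 17: x0=(0.4792) x1=(-0.9759) x2=(1.9246)
step 18: x0=(0.4612) x1=(-0.9772) x2=(1.9199)
step 19: x0=(0.4433) x1=(-0.9774) x2=(1.9131)
step 20: x0=(0.4253) x1=(-0.9765) x2=(1.9045)
step 21: x0=(0.4075) x1=(-0.9745) x2=(1.8939)
step 22: x0=(0.3897) x1=(-0.9714) x2=(1.8813)
step 23: x0=(0.3721) x1=(-0.9673) x2=(1.8668)
step 24: x0=(0.3546) x1=(-0.9622) x2=(1.8504)
step 25: x0=(0.3372) x1=(-0.9561) x2=(1.8321)
step 26: x0=(0.3201) x1=(-0.9490) x2=(1.8119)
step 27: x0=(0.3031) x1=(-0.9411) x2=(1.7899)
step 28: x0=(0.2864) x1=(-0.9322) x2=(1.7661)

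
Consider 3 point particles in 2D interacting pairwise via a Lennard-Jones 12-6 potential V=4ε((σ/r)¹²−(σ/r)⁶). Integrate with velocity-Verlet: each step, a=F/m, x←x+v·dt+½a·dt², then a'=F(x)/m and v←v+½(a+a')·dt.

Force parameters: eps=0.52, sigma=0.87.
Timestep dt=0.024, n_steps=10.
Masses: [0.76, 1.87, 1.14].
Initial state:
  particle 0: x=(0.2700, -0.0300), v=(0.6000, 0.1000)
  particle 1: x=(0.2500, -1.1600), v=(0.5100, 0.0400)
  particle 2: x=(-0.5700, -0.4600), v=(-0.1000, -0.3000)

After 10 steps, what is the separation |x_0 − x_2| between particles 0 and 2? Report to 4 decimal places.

step 0: x0=(0.2700, -0.0300) x1=(0.2500, -1.1600) x2=(-0.5700, -0.4600)
step 1: x0=(0.2850, -0.0278) x1=(0.2621, -1.1587) x2=(-0.5725, -0.4676)
step 2: x0=(0.3004, -0.0264) x1=(0.2738, -1.1567) x2=(-0.5748, -0.4759)
step 3: x0=(0.3156, -0.0261) x1=(0.2852, -1.1540) x2=(-0.5763, -0.4845)
step 4: x0=(0.3302, -0.0271) x1=(0.2963, -1.1506) x2=(-0.5770, -0.4934)
step 5: x0=(0.3441, -0.0295) x1=(0.3070, -1.1466) x2=(-0.5766, -0.5025)
step 6: x0=(0.3571, -0.0334) x1=(0.3174, -1.1418) x2=(-0.5750, -0.5117)
step 7: x0=(0.3691, -0.0388) x1=(0.3275, -1.1364) x2=(-0.5722, -0.5210)
step 8: x0=(0.3802, -0.0458) x1=(0.3372, -1.1303) x2=(-0.5682, -0.5304)
step 9: x0=(0.3902, -0.0543) x1=(0.3465, -1.1235) x2=(-0.5630, -0.5399)
step 10: x0=(0.3993, -0.0644) x1=(0.3555, -1.1160) x2=(-0.5565, -0.5495)

1.0719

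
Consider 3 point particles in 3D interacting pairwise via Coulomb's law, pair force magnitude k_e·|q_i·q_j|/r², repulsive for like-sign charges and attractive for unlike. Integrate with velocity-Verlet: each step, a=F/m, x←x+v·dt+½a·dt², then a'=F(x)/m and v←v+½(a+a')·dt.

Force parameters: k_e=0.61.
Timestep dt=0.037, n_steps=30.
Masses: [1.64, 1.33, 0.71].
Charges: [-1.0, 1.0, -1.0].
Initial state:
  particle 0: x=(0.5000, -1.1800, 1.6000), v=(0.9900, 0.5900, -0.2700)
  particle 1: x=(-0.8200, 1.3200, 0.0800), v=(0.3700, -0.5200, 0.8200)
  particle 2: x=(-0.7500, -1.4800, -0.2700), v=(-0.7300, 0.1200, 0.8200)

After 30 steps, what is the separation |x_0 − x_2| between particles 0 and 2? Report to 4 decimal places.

3.3935

step 0: x0=(0.5000, -1.1800, 1.6000) x1=(-0.8200, 1.3200, 0.0800) x2=(-0.7500, -1.4800, -0.2700)
step 1: x0=(0.5366, -1.1581, 1.5900) x1=(-0.8063, 1.3007, 0.1103) x2=(-0.7771, -1.4755, -0.2397)
step 2: x0=(0.5733, -1.1362, 1.5801) x1=(-0.7926, 1.2813, 0.1407) x2=(-0.8043, -1.4709, -0.2097)
step 3: x0=(0.6100, -1.1143, 1.5703) x1=(-0.7788, 1.2617, 0.1711) x2=(-0.8316, -1.4662, -0.1797)
step 4: x0=(0.6468, -1.0923, 1.5605) x1=(-0.7650, 1.2420, 0.2015) x2=(-0.8591, -1.4613, -0.1499)
step 5: x0=(0.6836, -1.0702, 1.5507) x1=(-0.7512, 1.2222, 0.2319) x2=(-0.8867, -1.4563, -0.1203)
step 6: x0=(0.7204, -1.0480, 1.5410) x1=(-0.7374, 1.2022, 0.2624) x2=(-0.9145, -1.4512, -0.0908)
step 7: x0=(0.7573, -1.0258, 1.5313) x1=(-0.7235, 1.1821, 0.2929) x2=(-0.9424, -1.4460, -0.0614)
step 8: x0=(0.7942, -1.0036, 1.5217) x1=(-0.7096, 1.1619, 0.3233) x2=(-0.9704, -1.4407, -0.0322)
step 9: x0=(0.8311, -0.9813, 1.5121) x1=(-0.6957, 1.1415, 0.3538) x2=(-0.9986, -1.4352, -0.0030)
step 10: x0=(0.8681, -0.9589, 1.5025) x1=(-0.6817, 1.1209, 0.3844) x2=(-1.0269, -1.4296, 0.0260)
step 11: x0=(0.9051, -0.9365, 1.4930) x1=(-0.6677, 1.1002, 0.4149) x2=(-1.0553, -1.4238, 0.0550)
step 12: x0=(0.9421, -0.9139, 1.4834) x1=(-0.6537, 1.0794, 0.4455) x2=(-1.0839, -1.4179, 0.0838)
step 13: x0=(0.9792, -0.8914, 1.4739) x1=(-0.6396, 1.0584, 0.4760) x2=(-1.1125, -1.4119, 0.1126)
step 14: x0=(1.0162, -0.8687, 1.4644) x1=(-0.6255, 1.0372, 0.5066) x2=(-1.1413, -1.4058, 0.1413)
step 15: x0=(1.0533, -0.8460, 1.4550) x1=(-0.6114, 1.0159, 0.5372) x2=(-1.1702, -1.3995, 0.1700)
step 16: x0=(1.0905, -0.8233, 1.4455) x1=(-0.5973, 0.9945, 0.5679) x2=(-1.1992, -1.3930, 0.1986)
step 17: x0=(1.1276, -0.8004, 1.4360) x1=(-0.5831, 0.9728, 0.5985) x2=(-1.2283, -1.3864, 0.2271)
step 18: x0=(1.1647, -0.7775, 1.4266) x1=(-0.5688, 0.9510, 0.6292) x2=(-1.2575, -1.3797, 0.2556)
step 19: x0=(1.2019, -0.7546, 1.4171) x1=(-0.5546, 0.9291, 0.6598) x2=(-1.2868, -1.3728, 0.2841)
step 20: x0=(1.2390, -0.7315, 1.4077) x1=(-0.5403, 0.9070, 0.6905) x2=(-1.3161, -1.3658, 0.3126)
step 21: x0=(1.2762, -0.7084, 1.3983) x1=(-0.5260, 0.8847, 0.7212) x2=(-1.3455, -1.3586, 0.3410)
step 22: x0=(1.3133, -0.6853, 1.3888) x1=(-0.5116, 0.8623, 0.7519) x2=(-1.3750, -1.3512, 0.3694)
step 23: x0=(1.3505, -0.6620, 1.3794) x1=(-0.4972, 0.8397, 0.7826) x2=(-1.4045, -1.3437, 0.3977)
step 24: x0=(1.3876, -0.6387, 1.3699) x1=(-0.4828, 0.8169, 0.8133) x2=(-1.4341, -1.3361, 0.4261)
step 25: x0=(1.4247, -0.6154, 1.3605) x1=(-0.4683, 0.7940, 0.8441) x2=(-1.4636, -1.3282, 0.4545)
step 26: x0=(1.4618, -0.5920, 1.3510) x1=(-0.4538, 0.7709, 0.8748) x2=(-1.4933, -1.3202, 0.4828)
step 27: x0=(1.4989, -0.5685, 1.3416) x1=(-0.4392, 0.7476, 0.9055) x2=(-1.5229, -1.3121, 0.5112)
step 28: x0=(1.5359, -0.5449, 1.3321) x1=(-0.4246, 0.7242, 0.9363) x2=(-1.5525, -1.3038, 0.5396)
step 29: x0=(1.5729, -0.5213, 1.3227) x1=(-0.4100, 0.7006, 0.9670) x2=(-1.5822, -1.2954, 0.5680)
step 30: x0=(1.6099, -0.4977, 1.3132) x1=(-0.3953, 0.6769, 0.9977) x2=(-1.6118, -1.2867, 0.5963)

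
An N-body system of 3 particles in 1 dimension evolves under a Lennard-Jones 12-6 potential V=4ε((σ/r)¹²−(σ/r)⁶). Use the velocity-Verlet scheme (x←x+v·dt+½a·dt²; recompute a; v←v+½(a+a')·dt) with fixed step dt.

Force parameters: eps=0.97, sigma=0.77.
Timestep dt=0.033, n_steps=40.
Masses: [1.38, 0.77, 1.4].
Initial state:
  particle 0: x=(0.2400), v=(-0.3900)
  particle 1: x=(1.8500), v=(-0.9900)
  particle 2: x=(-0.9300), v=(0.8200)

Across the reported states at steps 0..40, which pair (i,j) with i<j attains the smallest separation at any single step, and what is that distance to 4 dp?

step 0: x0=(0.2400) x1=(1.8500) x2=(-0.9300)
step 1: x0=(0.2267) x1=(1.8172) x2=(-0.9024)
step 2: x0=(0.2122) x1=(1.7841) x2=(-0.8735)
step 3: x0=(0.1962) x1=(1.7508) x2=(-0.8431)
step 4: x0=(0.1785) x1=(1.7171) x2=(-0.8107)
step 5: x0=(0.1586) x1=(1.6832) x2=(-0.7760)
step 6: x0=(0.1367) x1=(1.6488) x2=(-0.7391)
step 7: x0=(0.1142) x1=(1.6141) x2=(-0.7014)
step 8: x0=(0.0986) x1=(1.5789) x2=(-0.6702)
step 9: x0=(0.1077) x1=(1.5433) x2=(-0.6633)
step 10: x0=(0.1405) x1=(1.5072) x2=(-0.6793)
step 11: x0=(0.1793) x1=(1.4703) x2=(-0.7009)
step 12: x0=(0.2178) x1=(1.4323) x2=(-0.7216)
step 13: x0=(0.2548) x1=(1.3928) x2=(-0.7399)
step 14: x0=(0.2908) x1=(1.3510) x2=(-0.7560)
step 15: x0=(0.3267) x1=(1.3060) x2=(-0.7702)
step 16: x0=(0.3634) x1=(1.2567) x2=(-0.7828)
step 17: x0=(0.4004) x1=(1.2046) x2=(-0.7943)
step 18: x0=(0.4270) x1=(1.1696) x2=(-0.8048)
step 19: x0=(0.4071) x1=(1.2163) x2=(-0.8145)
step 20: x0=(0.3782) x1=(1.2776) x2=(-0.8233)
step 21: x0=(0.3501) x1=(1.3358) x2=(-0.8312)
step 22: x0=(0.3233) x1=(1.3899) x2=(-0.8382)
step 23: x0=(0.2972) x1=(1.4408) x2=(-0.8440)
step 24: x0=(0.2710) x1=(1.4894) x2=(-0.8485)
step 25: x0=(0.2443) x1=(1.5366) x2=(-0.8518)
step 26: x0=(0.2167) x1=(1.5827) x2=(-0.8535)
step 27: x0=(0.1877) x1=(1.6281) x2=(-0.8535)
step 28: x0=(0.1571) x1=(1.6729) x2=(-0.8515)
step 29: x0=(0.1245) x1=(1.7174) x2=(-0.8475)
step 30: x0=(0.0897) x1=(1.7616) x2=(-0.8411)
step 31: x0=(0.0527) x1=(1.8056) x2=(-0.8324)
step 32: x0=(0.0146) x1=(1.8495) x2=(-0.8226)
step 33: x0=(-0.0206) x1=(1.8932) x2=(-0.8155)
step 34: x0=(-0.0434) x1=(1.9369) x2=(-0.8207)
step 35: x0=(-0.0462) x1=(1.9805) x2=(-0.8455)
step 36: x0=(-0.0380) x1=(2.0241) x2=(-0.8811)
step 37: x0=(-0.0278) x1=(2.0676) x2=(-0.9187)
step 38: x0=(-0.0190) x1=(2.1111) x2=(-0.9550)
step 39: x0=(-0.0124) x1=(2.1546) x2=(-0.9889)
step 40: x0=(-0.0082) x1=(2.1980) x2=(-1.0205)

pair (0,1), distance 0.7426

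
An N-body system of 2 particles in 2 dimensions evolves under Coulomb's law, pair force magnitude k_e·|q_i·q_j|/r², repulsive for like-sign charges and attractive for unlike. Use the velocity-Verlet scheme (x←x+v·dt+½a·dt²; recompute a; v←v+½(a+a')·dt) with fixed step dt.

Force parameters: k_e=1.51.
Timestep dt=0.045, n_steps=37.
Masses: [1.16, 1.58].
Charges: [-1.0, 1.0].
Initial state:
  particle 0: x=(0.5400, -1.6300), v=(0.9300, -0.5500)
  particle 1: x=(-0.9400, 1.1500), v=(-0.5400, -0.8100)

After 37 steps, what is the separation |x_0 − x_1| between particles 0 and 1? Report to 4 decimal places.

4.3320

step 0: x0=(0.5400, -1.6300) x1=(-0.9400, 1.1500)
step 1: x0=(0.5818, -1.6546) x1=(-0.9643, 1.1135)
step 2: x0=(0.6234, -1.6790) x1=(-0.9884, 1.0768)
step 3: x0=(0.6650, -1.7032) x1=(-1.0125, 1.0399)
step 4: x0=(0.7064, -1.7272) x1=(-1.0364, 1.0029)
step 5: x0=(0.7476, -1.7509) x1=(-1.0603, 0.9657)
step 6: x0=(0.7888, -1.7745) x1=(-1.0841, 0.9283)
step 7: x0=(0.8297, -1.7978) x1=(-1.1077, 0.8909)
step 8: x0=(0.8706, -1.8210) x1=(-1.1313, 0.8532)
step 9: x0=(0.9113, -1.8439) x1=(-1.1548, 0.8155)
step 10: x0=(0.9519, -1.8667) x1=(-1.1781, 0.7776)
step 11: x0=(0.9923, -1.8893) x1=(-1.2014, 0.7395)
step 12: x0=(1.0325, -1.9117) x1=(-1.2245, 0.7014)
step 13: x0=(1.0727, -1.9340) x1=(-1.2475, 0.6631)
step 14: x0=(1.1127, -1.9561) x1=(-1.2705, 0.6247)
step 15: x0=(1.1525, -1.9780) x1=(-1.2933, 0.5862)
step 16: x0=(1.1922, -1.9998) x1=(-1.3160, 0.5476)
step 17: x0=(1.2317, -2.0215) x1=(-1.3386, 0.5088)
step 18: x0=(1.2711, -2.0430) x1=(-1.3611, 0.4700)
step 19: x0=(1.3104, -2.0643) x1=(-1.3835, 0.4311)
step 20: x0=(1.3495, -2.0856) x1=(-1.4058, 0.3920)
step 21: x0=(1.3885, -2.1067) x1=(-1.4280, 0.3529)
step 22: x0=(1.4273, -2.1276) x1=(-1.4501, 0.3137)
step 23: x0=(1.4660, -2.1485) x1=(-1.4721, 0.2744)
step 24: x0=(1.5046, -2.1692) x1=(-1.4940, 0.2350)
step 25: x0=(1.5430, -2.1899) x1=(-1.5157, 0.1955)
step 26: x0=(1.5813, -2.2104) x1=(-1.5374, 0.1560)
step 27: x0=(1.6194, -2.2308) x1=(-1.5590, 0.1163)
step 28: x0=(1.6574, -2.2511) x1=(-1.5805, 0.0766)
step 29: x0=(1.6953, -2.2713) x1=(-1.6018, 0.0368)
step 30: x0=(1.7330, -2.2915) x1=(-1.6231, -0.0030)
step 31: x0=(1.7706, -2.3115) x1=(-1.6443, -0.0429)
step 32: x0=(1.8081, -2.3315) x1=(-1.6654, -0.0829)
step 33: x0=(1.8454, -2.3513) x1=(-1.6864, -0.1229)
step 34: x0=(1.8826, -2.3711) x1=(-1.7073, -0.1630)
step 35: x0=(1.9197, -2.3908) x1=(-1.7281, -0.2032)
step 36: x0=(1.9567, -2.4104) x1=(-1.7488, -0.2434)
step 37: x0=(1.9935, -2.4300) x1=(-1.7694, -0.2836)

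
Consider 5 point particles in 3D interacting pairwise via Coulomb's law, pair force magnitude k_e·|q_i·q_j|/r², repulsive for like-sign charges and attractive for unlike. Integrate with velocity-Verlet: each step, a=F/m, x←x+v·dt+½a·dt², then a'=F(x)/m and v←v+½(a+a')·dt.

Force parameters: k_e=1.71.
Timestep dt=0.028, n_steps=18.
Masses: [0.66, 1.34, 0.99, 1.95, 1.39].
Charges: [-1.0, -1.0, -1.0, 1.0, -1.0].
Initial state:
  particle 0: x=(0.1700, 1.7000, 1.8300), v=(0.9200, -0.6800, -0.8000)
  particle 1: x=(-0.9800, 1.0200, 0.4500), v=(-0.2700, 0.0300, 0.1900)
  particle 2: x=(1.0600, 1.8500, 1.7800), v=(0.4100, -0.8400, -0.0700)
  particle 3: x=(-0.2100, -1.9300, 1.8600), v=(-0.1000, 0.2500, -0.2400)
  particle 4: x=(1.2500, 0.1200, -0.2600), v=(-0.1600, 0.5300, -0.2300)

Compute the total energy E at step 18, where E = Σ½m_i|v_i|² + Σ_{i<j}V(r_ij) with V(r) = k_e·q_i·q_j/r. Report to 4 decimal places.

step 0: x0=(0.1700, 1.7000, 1.8300) x1=(-0.9800, 1.0200, 0.4500) x2=(1.0600, 1.8500, 1.7800) x3=(-0.2100, -1.9300, 1.8600) x4=(1.2500, 0.1200, -0.2600)
step 1: x0=(0.1946, 1.6808, 1.8080) x1=(-0.9878, 1.0208, 0.4552) x2=(1.0724, 1.8267, 1.7781) x3=(-0.2128, -1.9229, 1.8532) x4=(1.2456, 0.1347, -0.2665)
step 2: x0=(0.2170, 1.6615, 1.7866) x1=(-0.9959, 1.0214, 0.4603) x2=(1.0865, 1.8037, 1.7764) x3=(-0.2155, -1.9156, 1.8464) x4=(1.2413, 0.1492, -0.2732)
step 3: x0=(0.2370, 1.6418, 1.7658) x1=(-1.0045, 1.0218, 0.4651) x2=(1.1025, 1.7812, 1.7750) x3=(-0.2182, -1.9082, 1.8395) x4=(1.2372, 0.1633, -0.2801)
step 4: x0=(0.2546, 1.6219, 1.7457) x1=(-1.0135, 1.0221, 0.4698) x2=(1.1204, 1.7590, 1.7738) x3=(-0.2209, -1.9005, 1.8326) x4=(1.2333, 0.1772, -0.2872)
step 5: x0=(0.2699, 1.6018, 1.7260) x1=(-1.0230, 1.0222, 0.4743) x2=(1.1401, 1.7372, 1.7730) x3=(-0.2236, -1.8927, 1.8256) x4=(1.2295, 0.1909, -0.2945)
step 6: x0=(0.2829, 1.5815, 1.7068) x1=(-1.0328, 1.0221, 0.4786) x2=(1.1617, 1.7157, 1.7725) x3=(-0.2262, -1.8846, 1.8185) x4=(1.2259, 0.2043, -0.3021)
step 7: x0=(0.2936, 1.5609, 1.6880) x1=(-1.0431, 1.0219, 0.4828) x2=(1.1851, 1.6946, 1.7723) x3=(-0.2288, -1.8764, 1.8113) x4=(1.2224, 0.2174, -0.3098)
step 8: x0=(0.3021, 1.5401, 1.6696) x1=(-1.0539, 1.0216, 0.4868) x2=(1.2102, 1.6738, 1.7726) x3=(-0.2313, -1.8680, 1.8041) x4=(1.2190, 0.2302, -0.3177)
step 9: x0=(0.3086, 1.5191, 1.6516) x1=(-1.0650, 1.0211, 0.4906) x2=(1.2370, 1.6533, 1.7734) x3=(-0.2338, -1.8593, 1.7968) x4=(1.2158, 0.2428, -0.3259)
step 10: x0=(0.3132, 1.4980, 1.6339) x1=(-1.0767, 1.0205, 0.4943) x2=(1.2654, 1.6331, 1.7746) x3=(-0.2362, -1.8505, 1.7894) x4=(1.2128, 0.2551, -0.3344)
step 11: x0=(0.3159, 1.4767, 1.6164) x1=(-1.0887, 1.0197, 0.4978) x2=(1.2954, 1.6132, 1.7763) x3=(-0.2387, -1.8415, 1.7820) x4=(1.2099, 0.2672, -0.3430)
step 12: x0=(0.3170, 1.4552, 1.5993) x1=(-1.1012, 1.0188, 0.5012) x2=(1.3268, 1.5936, 1.7784) x3=(-0.2410, -1.8323, 1.7745) x4=(1.2072, 0.2790, -0.3519)
step 13: x0=(0.3165, 1.4336, 1.5825) x1=(-1.1142, 1.0178, 0.5044) x2=(1.3595, 1.5741, 1.7810) x3=(-0.2434, -1.8228, 1.7669) x4=(1.2046, 0.2906, -0.3611)
step 14: x0=(0.3145, 1.4119, 1.5661) x1=(-1.1276, 1.0166, 0.5075) x2=(1.3935, 1.5549, 1.7842) x3=(-0.2457, -1.8132, 1.7593) x4=(1.2021, 0.3019, -0.3705)
step 15: x0=(0.3113, 1.3901, 1.5499) x1=(-1.1414, 1.0153, 0.5104) x2=(1.4287, 1.5359, 1.7877) x3=(-0.2479, -1.8034, 1.7515) x4=(1.1998, 0.3129, -0.3802)
step 16: x0=(0.3070, 1.3682, 1.5341) x1=(-1.1557, 1.0139, 0.5133) x2=(1.4650, 1.5170, 1.7918) x3=(-0.2501, -1.7933, 1.7438) x4=(1.1976, 0.3237, -0.3901)
step 17: x0=(0.3016, 1.3463, 1.5186) x1=(-1.1705, 1.0123, 0.5159) x2=(1.5023, 1.4983, 1.7963) x3=(-0.2523, -1.7831, 1.7359) x4=(1.1956, 0.3343, -0.4004)
step 18: x0=(0.2952, 1.3242, 1.5035) x1=(-1.1857, 1.0106, 0.5185) x2=(1.5406, 1.4798, 1.8013) x3=(-0.2545, -1.7726, 1.7280) x4=(1.1937, 0.3446, -0.4108)
step 0 velocities: v0=(0.9200, -0.6800, -0.8000) v1=(-0.2700, 0.0300, 0.1900) v2=(0.4100, -0.8400, -0.0700) v3=(-0.1000, 0.2500, -0.2400) v4=(-0.1600, 0.5300, -0.2300)
step 0: KE=1.5283, PE=3.4438, E=4.9721
step 18 velocities: v0=(-0.2425, -0.7898, -0.5332) v1=(-0.5506, -0.0623, 0.0892) v2=(1.3838, -0.6600, 0.1849) v3=(-0.0754, 0.3771, -0.2840) v4=(-0.0656, 0.3646, -0.3793)
step 18: KE=2.1287, PE=2.8428, E=4.9715

4.9715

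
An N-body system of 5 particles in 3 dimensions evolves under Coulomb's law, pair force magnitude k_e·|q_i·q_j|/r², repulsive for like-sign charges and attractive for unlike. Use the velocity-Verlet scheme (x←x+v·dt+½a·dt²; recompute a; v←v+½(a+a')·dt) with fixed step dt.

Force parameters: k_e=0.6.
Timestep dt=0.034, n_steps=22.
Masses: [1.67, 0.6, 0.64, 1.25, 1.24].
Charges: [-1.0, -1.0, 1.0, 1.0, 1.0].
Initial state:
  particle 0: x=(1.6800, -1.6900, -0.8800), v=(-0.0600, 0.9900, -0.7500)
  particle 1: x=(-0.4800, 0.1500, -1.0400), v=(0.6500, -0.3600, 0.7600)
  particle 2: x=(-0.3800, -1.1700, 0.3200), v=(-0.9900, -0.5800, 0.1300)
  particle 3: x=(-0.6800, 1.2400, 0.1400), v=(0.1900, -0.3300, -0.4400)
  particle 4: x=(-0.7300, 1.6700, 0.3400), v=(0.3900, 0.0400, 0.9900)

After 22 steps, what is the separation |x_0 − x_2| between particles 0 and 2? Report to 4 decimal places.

step 0: x0=(1.6800, -1.6900, -0.8800) x1=(-0.4800, 0.1500, -1.0400) x2=(-0.3800, -1.1700, 0.3200) x3=(-0.6800, 1.2400, 0.1400) x4=(-0.7300, 1.6700, 0.3400)
step 1: x0=(1.6779, -1.6563, -0.9055) x1=(-0.4580, 0.1379, -1.0138) x2=(-0.4136, -1.1898, 0.3243) x3=(-0.6734, 1.2276, 0.1244) x4=(-0.7169, 1.6724, 0.3741)
step 2: x0=(1.6758, -1.6226, -0.9309) x1=(-0.4362, 0.1263, -0.9869) x2=(-0.4470, -1.2097, 0.3283) x3=(-0.6666, 1.2134, 0.1077) x4=(-0.7039, 1.6767, 0.4092)
step 3: x0=(1.6737, -1.5889, -0.9563) x1=(-0.4146, 0.1150, -0.9592) x2=(-0.4802, -1.2297, 0.3319) x3=(-0.6596, 1.1975, 0.0898) x4=(-0.6910, 1.6824, 0.4452)
step 4: x0=(1.6715, -1.5552, -0.9816) x1=(-0.3933, 0.1041, -0.9308) x2=(-0.5132, -1.2499, 0.3353) x3=(-0.6524, 1.1802, 0.0707) x4=(-0.6781, 1.6893, 0.4820)
step 5: x0=(1.6692, -1.5215, -1.0069) x1=(-0.3722, 0.0936, -0.9016) x2=(-0.5461, -1.2701, 0.3385) x3=(-0.6452, 1.1619, 0.0507) x4=(-0.6653, 1.6972, 0.5195)
step 6: x0=(1.6670, -1.4878, -1.0321) x1=(-0.3514, 0.0836, -0.8717) x2=(-0.5788, -1.2905, 0.3413) x3=(-0.6378, 1.1426, 0.0298) x4=(-0.6525, 1.7059, 0.5577)
step 7: x0=(1.6647, -1.4540, -1.0573) x1=(-0.3310, 0.0740, -0.8411) x2=(-0.6113, -1.3108, 0.3439) x3=(-0.6304, 1.1225, 0.0080) x4=(-0.6397, 1.7152, 0.5964)
step 8: x0=(1.6623, -1.4203, -1.0824) x1=(-0.3109, 0.0649, -0.8097) x2=(-0.6436, -1.3313, 0.3462) x3=(-0.6228, 1.1016, -0.0145) x4=(-0.6268, 1.7250, 0.6356)
step 9: x0=(1.6600, -1.3866, -1.1076) x1=(-0.2912, 0.0564, -0.7775) x2=(-0.6758, -1.3518, 0.3482) x3=(-0.6152, 1.0801, -0.0377) x4=(-0.6139, 1.7352, 0.6752)
step 10: x0=(1.6576, -1.3528, -1.1326) x1=(-0.2720, 0.0484, -0.7445) x2=(-0.7077, -1.3724, 0.3500) x3=(-0.6074, 1.0580, -0.0616) x4=(-0.6010, 1.7458, 0.7152)
step 11: x0=(1.6552, -1.3191, -1.1576) x1=(-0.2532, 0.0410, -0.7108) x2=(-0.7395, -1.3930, 0.3515) x3=(-0.5996, 1.0353, -0.0861) x4=(-0.5881, 1.7567, 0.7555)
step 12: x0=(1.6527, -1.2853, -1.1826) x1=(-0.2349, 0.0342, -0.6763) x2=(-0.7711, -1.4136, 0.3528) x3=(-0.5915, 1.0121, -0.1111) x4=(-0.5751, 1.7678, 0.7961)
step 13: x0=(1.6503, -1.2516, -1.2076) x1=(-0.2171, 0.0282, -0.6411) x2=(-0.8025, -1.4343, 0.3539) x3=(-0.5834, 0.9884, -0.1367) x4=(-0.5620, 1.7792, 0.8369)
step 14: x0=(1.6478, -1.2179, -1.2325) x1=(-0.2000, 0.0229, -0.6050) x2=(-0.8338, -1.4549, 0.3547) x3=(-0.5750, 0.9642, -0.1628) x4=(-0.5489, 1.7907, 0.8779)
step 15: x0=(1.6454, -1.1842, -1.2574) x1=(-0.1835, 0.0184, -0.5683) x2=(-0.8648, -1.4756, 0.3554) x3=(-0.5665, 0.9394, -0.1893) x4=(-0.5358, 1.8024, 0.9191)
step 16: x0=(1.6429, -1.1504, -1.2823) x1=(-0.1676, 0.0148, -0.5308) x2=(-0.8957, -1.4963, 0.3558) x3=(-0.5578, 0.9141, -0.2163) x4=(-0.5227, 1.8142, 0.9604)
step 17: x0=(1.6404, -1.1167, -1.3072) x1=(-0.1525, 0.0122, -0.4927) x2=(-0.9264, -1.5170, 0.3561) x3=(-0.5488, 0.8882, -0.2436) x4=(-0.5095, 1.8261, 1.0019)
step 18: x0=(1.6378, -1.0830, -1.3320) x1=(-0.1383, 0.0107, -0.4539) x2=(-0.9569, -1.5377, 0.3562) x3=(-0.5395, 0.8618, -0.2713) x4=(-0.4962, 1.8381, 1.0435)
step 19: x0=(1.6353, -1.0493, -1.3568) x1=(-0.1248, 0.0102, -0.4145) x2=(-0.9873, -1.5584, 0.3561) x3=(-0.5299, 0.8347, -0.2994) x4=(-0.4829, 1.8502, 1.0851)
step 20: x0=(1.6328, -1.0156, -1.3816) x1=(-0.1124, 0.0110, -0.3746) x2=(-1.0174, -1.5792, 0.3560) x3=(-0.5200, 0.8070, -0.3277) x4=(-0.4696, 1.8623, 1.1269)
step 21: x0=(1.6302, -0.9819, -1.4064) x1=(-0.1009, 0.0131, -0.3343) x2=(-1.0474, -1.5999, 0.3556) x3=(-0.5098, 0.7786, -0.3562) x4=(-0.4562, 1.8745, 1.1687)
step 22: x0=(1.6276, -0.9482, -1.4312) x1=(-0.0904, 0.0165, -0.2937) x2=(-1.0773, -1.6206, 0.3552) x3=(-0.4991, 0.7495, -0.3849) x4=(-0.4428, 1.8867, 1.2106)

3.3105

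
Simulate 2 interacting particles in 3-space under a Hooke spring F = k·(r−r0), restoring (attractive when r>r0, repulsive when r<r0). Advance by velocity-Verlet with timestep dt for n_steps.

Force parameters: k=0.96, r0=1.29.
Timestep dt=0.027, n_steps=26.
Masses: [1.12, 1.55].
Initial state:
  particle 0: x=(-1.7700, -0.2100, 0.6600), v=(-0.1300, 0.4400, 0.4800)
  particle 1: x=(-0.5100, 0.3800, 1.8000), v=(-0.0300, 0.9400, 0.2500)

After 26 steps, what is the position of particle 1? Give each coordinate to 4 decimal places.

(-0.5852, 1.0101, 1.9296)

step 0: x0=(-1.7700, -0.2100, 0.6600) x1=(-0.5100, 0.3800, 1.8000)
step 1: x0=(-1.7734, -0.1981, 0.6731) x1=(-0.5109, 0.4053, 1.8067)
step 2: x0=(-1.7766, -0.1860, 0.6863) x1=(-0.5119, 0.4306, 1.8132)
step 3: x0=(-1.7795, -0.1739, 0.6998) x1=(-0.5132, 0.4558, 1.8196)
step 4: x0=(-1.7822, -0.1616, 0.7134) x1=(-0.5145, 0.4809, 1.8258)
step 5: x0=(-1.7847, -0.1492, 0.7273) x1=(-0.5161, 0.5059, 1.8319)
step 6: x0=(-1.7870, -0.1368, 0.7414) x1=(-0.5178, 0.5309, 1.8379)
step 7: x0=(-1.7891, -0.1241, 0.7556) x1=(-0.5196, 0.5557, 1.8437)
step 8: x0=(-1.7909, -0.1114, 0.7701) x1=(-0.5217, 0.5805, 1.8494)
step 9: x0=(-1.7925, -0.0986, 0.7847) x1=(-0.5239, 0.6051, 1.8549)
step 10: x0=(-1.7938, -0.0856, 0.7995) x1=(-0.5262, 0.6297, 1.8603)
step 11: x0=(-1.7950, -0.0725, 0.8145) x1=(-0.5288, 0.6542, 1.8656)
step 12: x0=(-1.7959, -0.0592, 0.8297) x1=(-0.5314, 0.6786, 1.8707)
step 13: x0=(-1.7966, -0.0459, 0.8451) x1=(-0.5343, 0.7029, 1.8757)
step 14: x0=(-1.7971, -0.0324, 0.8607) x1=(-0.5373, 0.7271, 1.8806)
step 15: x0=(-1.7973, -0.0187, 0.8764) x1=(-0.5404, 0.7513, 1.8853)
step 16: x0=(-1.7974, -0.0050, 0.8924) x1=(-0.5438, 0.7753, 1.8899)
step 17: x0=(-1.7972, 0.0089, 0.9085) x1=(-0.5472, 0.7992, 1.8944)
step 18: x0=(-1.7968, 0.0230, 0.9247) x1=(-0.5509, 0.8230, 1.8988)
step 19: x0=(-1.7962, 0.0371, 0.9411) x1=(-0.5546, 0.8468, 1.9030)
step 20: x0=(-1.7954, 0.0514, 0.9577) x1=(-0.5586, 0.8704, 1.9072)
step 21: x0=(-1.7944, 0.0659, 0.9745) x1=(-0.5627, 0.8939, 1.9112)
step 22: x0=(-1.7931, 0.0805, 0.9914) x1=(-0.5669, 0.9173, 1.9151)
step 23: x0=(-1.7917, 0.0952, 1.0084) x1=(-0.5713, 0.9407, 1.9189)
step 24: x0=(-1.7901, 0.1100, 1.0256) x1=(-0.5758, 0.9639, 1.9226)
step 25: x0=(-1.7883, 0.1250, 1.0430) x1=(-0.5805, 0.9870, 1.9261)
step 26: x0=(-1.7863, 0.1401, 1.0605) x1=(-0.5852, 1.0101, 1.9296)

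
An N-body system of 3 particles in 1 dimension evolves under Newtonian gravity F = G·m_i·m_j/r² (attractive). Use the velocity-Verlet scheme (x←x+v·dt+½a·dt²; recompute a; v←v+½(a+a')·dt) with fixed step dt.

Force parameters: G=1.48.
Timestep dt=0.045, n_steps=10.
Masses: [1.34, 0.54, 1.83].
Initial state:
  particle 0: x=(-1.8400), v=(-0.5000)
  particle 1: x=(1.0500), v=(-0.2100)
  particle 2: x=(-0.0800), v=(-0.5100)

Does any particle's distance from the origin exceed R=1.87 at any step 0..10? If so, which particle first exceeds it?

step 0: x0=(-1.8400) x1=(1.0500) x2=(-0.0800)
step 1: x0=(-1.8615) x1=(1.0382) x2=(-0.1030)
step 2: x0=(-1.8811) x1=(1.0216) x2=(-0.1260)
step 3: x0=(-1.8986) x1=(1.0005) x2=(-0.1491)
step 4: x0=(-1.9142) x1=(0.9747) x2=(-0.1723)
step 5: x0=(-1.9278) x1=(0.9442) x2=(-0.1955)
step 6: x0=(-1.9394) x1=(0.9091) x2=(-0.2189)
step 7: x0=(-1.9489) x1=(0.8691) x2=(-0.2424)
step 8: x0=(-1.9564) x1=(0.8242) x2=(-0.2659)
step 9: x0=(-1.9617) x1=(0.7742) x2=(-0.2894)
step 10: x0=(-1.9648) x1=(0.7187) x2=(-0.3130)

yes, particle 0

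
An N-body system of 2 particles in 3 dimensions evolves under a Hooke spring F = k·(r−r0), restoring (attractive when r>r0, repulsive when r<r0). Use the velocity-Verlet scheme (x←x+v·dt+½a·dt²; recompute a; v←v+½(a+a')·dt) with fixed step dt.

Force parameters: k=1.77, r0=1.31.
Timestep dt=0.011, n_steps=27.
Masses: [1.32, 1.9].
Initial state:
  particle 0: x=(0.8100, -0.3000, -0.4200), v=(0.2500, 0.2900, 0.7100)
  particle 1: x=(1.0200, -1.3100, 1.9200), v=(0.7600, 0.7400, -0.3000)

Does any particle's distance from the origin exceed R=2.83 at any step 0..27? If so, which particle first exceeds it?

step 0: x0=(0.8100, -0.3000, -0.4200) x1=(1.0200, -1.3100, 1.9200)
step 1: x0=(0.8128, -0.2968, -0.4121) x1=(1.0284, -1.3018, 1.9166)
step 2: x0=(0.8155, -0.2938, -0.4040) x1=(1.0367, -1.2936, 1.9131)
step 3: x0=(0.8183, -0.2908, -0.3957) x1=(1.0450, -1.2853, 1.9095)
step 4: x0=(0.8211, -0.2879, -0.3873) x1=(1.0533, -1.2770, 1.9058)
step 5: x0=(0.8240, -0.2850, -0.3787) x1=(1.0617, -1.2686, 1.9019)
step 6: x0=(0.8268, -0.2823, -0.3699) x1=(1.0699, -1.2602, 1.8979)
step 7: x0=(0.8297, -0.2796, -0.3609) x1=(1.0782, -1.2517, 1.8938)
step 8: x0=(0.8326, -0.2770, -0.3518) x1=(1.0865, -1.2432, 1.8896)
step 9: x0=(0.8355, -0.2744, -0.3424) x1=(1.0947, -1.2346, 1.8852)
step 10: x0=(0.8384, -0.2720, -0.3330) x1=(1.1030, -1.2259, 1.8808)
step 11: x0=(0.8413, -0.2696, -0.3233) x1=(1.1112, -1.2172, 1.8762)
step 12: x0=(0.8443, -0.2672, -0.3135) x1=(1.1194, -1.2085, 1.8715)
step 13: x0=(0.8473, -0.2650, -0.3035) x1=(1.1276, -1.1997, 1.8667)
step 14: x0=(0.8503, -0.2628, -0.2934) x1=(1.1358, -1.1909, 1.8618)
step 15: x0=(0.8533, -0.2607, -0.2831) x1=(1.1440, -1.1820, 1.8568)
step 16: x0=(0.8563, -0.2586, -0.2727) x1=(1.1521, -1.1731, 1.8517)
step 17: x0=(0.8594, -0.2566, -0.2621) x1=(1.1603, -1.1641, 1.8464)
step 18: x0=(0.8625, -0.2547, -0.2513) x1=(1.1684, -1.1551, 1.8411)
step 19: x0=(0.8656, -0.2528, -0.2405) x1=(1.1765, -1.1460, 1.8357)
step 20: x0=(0.8687, -0.2510, -0.2294) x1=(1.1846, -1.1369, 1.8301)
step 21: x0=(0.8719, -0.2493, -0.2183) x1=(1.1927, -1.1278, 1.8245)
step 22: x0=(0.8751, -0.2476, -0.2069) x1=(1.2008, -1.1186, 1.8188)
step 23: x0=(0.8783, -0.2460, -0.1955) x1=(1.2088, -1.1093, 1.8129)
step 24: x0=(0.8815, -0.2444, -0.1839) x1=(1.2168, -1.1001, 1.8070)
step 25: x0=(0.8847, -0.2429, -0.1722) x1=(1.2249, -1.0908, 1.8010)
step 26: x0=(0.8880, -0.2414, -0.1604) x1=(1.2329, -1.0814, 1.7949)
step 27: x0=(0.8913, -0.2400, -0.1484) x1=(1.2409, -1.0720, 1.7887)

no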